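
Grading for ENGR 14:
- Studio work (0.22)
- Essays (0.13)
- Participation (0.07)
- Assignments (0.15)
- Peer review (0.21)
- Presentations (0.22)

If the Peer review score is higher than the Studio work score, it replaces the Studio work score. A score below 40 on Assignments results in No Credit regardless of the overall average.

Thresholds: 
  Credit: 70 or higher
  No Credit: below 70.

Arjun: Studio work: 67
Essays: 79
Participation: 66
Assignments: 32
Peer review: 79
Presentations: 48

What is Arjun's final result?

No Credit

Peer review (79) > Studio work (67), so Studio work counts as 79.
Assignments score 32 < 40: minimum not met.
Weighted total:
  Studio work 79 × 0.22 = 17.38
  Essays 79 × 0.13 = 10.27
  Participation 66 × 0.07 = 4.62
  Assignments 32 × 0.15 = 4.8
  Peer review 79 × 0.21 = 16.59
  Presentations 48 × 0.22 = 10.56
Sum = 64.22
Because the Assignments minimum was not met, the result is No Credit.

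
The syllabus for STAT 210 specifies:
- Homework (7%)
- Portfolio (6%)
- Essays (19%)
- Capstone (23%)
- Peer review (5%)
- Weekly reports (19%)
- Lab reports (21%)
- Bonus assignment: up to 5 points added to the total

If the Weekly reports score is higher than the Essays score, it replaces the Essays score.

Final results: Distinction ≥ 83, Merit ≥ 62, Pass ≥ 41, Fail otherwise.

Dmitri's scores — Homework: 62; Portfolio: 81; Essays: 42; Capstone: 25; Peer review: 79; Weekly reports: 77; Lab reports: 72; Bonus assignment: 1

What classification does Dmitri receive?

Merit

Weekly reports (77) > Essays (42), so Essays counts as 77.
Weighted total:
  Homework 62 × 0.07 = 4.34
  Portfolio 81 × 0.06 = 4.86
  Essays 77 × 0.19 = 14.63
  Capstone 25 × 0.23 = 5.75
  Peer review 79 × 0.05 = 3.95
  Weekly reports 77 × 0.19 = 14.63
  Lab reports 72 × 0.21 = 15.12
Sum = 63.28
Bonus assignment: 63.28 + 1 = 64.28
64.28 is ≥ 62 and < 83 → Merit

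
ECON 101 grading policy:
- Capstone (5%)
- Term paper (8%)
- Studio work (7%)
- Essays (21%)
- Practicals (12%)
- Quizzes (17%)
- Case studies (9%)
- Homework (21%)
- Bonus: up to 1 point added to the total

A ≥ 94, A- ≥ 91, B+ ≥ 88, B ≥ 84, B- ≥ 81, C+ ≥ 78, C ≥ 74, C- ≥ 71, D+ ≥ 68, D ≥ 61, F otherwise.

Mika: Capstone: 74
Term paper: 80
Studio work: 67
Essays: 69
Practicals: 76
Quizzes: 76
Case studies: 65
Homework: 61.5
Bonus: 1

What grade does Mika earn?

Weighted total:
  Capstone 74 × 0.05 = 3.7
  Term paper 80 × 0.08 = 6.4
  Studio work 67 × 0.07 = 4.69
  Essays 69 × 0.21 = 14.49
  Practicals 76 × 0.12 = 9.12
  Quizzes 76 × 0.17 = 12.92
  Case studies 65 × 0.09 = 5.85
  Homework 61.5 × 0.21 = 12.915
Sum = 70.085
Bonus: 70.085 + 1 = 71.085
71.085 is ≥ 71 and < 74 → C-

C-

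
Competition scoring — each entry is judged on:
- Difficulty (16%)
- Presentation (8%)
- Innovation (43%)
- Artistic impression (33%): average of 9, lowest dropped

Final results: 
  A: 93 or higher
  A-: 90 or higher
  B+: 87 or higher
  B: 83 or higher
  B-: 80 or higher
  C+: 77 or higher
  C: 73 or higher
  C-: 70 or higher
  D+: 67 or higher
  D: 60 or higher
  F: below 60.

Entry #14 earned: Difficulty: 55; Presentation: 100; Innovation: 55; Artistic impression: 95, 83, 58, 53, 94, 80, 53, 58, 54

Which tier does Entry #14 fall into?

D

Artistic impression: drop 53 → average of remaining 8 = 575/8 = 71.875
Weighted total:
  Difficulty 55 × 0.16 = 8.8
  Presentation 100 × 0.08 = 8
  Innovation 55 × 0.43 = 23.65
  Artistic impression 71.875 × 0.33 = 23.71875
Sum = 64.16875
64.16875 is ≥ 60 and < 67 → D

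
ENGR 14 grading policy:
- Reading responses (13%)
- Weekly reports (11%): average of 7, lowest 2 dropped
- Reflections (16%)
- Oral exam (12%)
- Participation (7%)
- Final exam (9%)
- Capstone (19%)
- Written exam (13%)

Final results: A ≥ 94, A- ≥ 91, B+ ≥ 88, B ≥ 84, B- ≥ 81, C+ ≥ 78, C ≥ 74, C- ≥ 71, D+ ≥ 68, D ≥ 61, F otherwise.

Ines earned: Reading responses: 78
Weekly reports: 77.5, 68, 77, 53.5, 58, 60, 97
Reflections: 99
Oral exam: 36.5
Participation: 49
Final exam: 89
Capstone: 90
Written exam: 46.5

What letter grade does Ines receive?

Weekly reports: drop 53.5, 58 → average of remaining 5 = 379.5/5 = 75.9
Weighted total:
  Reading responses 78 × 0.13 = 10.14
  Weekly reports 75.9 × 0.11 = 8.349
  Reflections 99 × 0.16 = 15.84
  Oral exam 36.5 × 0.12 = 4.38
  Participation 49 × 0.07 = 3.43
  Final exam 89 × 0.09 = 8.01
  Capstone 90 × 0.19 = 17.1
  Written exam 46.5 × 0.13 = 6.045
Sum = 73.294
73.294 is ≥ 71 and < 74 → C-

C-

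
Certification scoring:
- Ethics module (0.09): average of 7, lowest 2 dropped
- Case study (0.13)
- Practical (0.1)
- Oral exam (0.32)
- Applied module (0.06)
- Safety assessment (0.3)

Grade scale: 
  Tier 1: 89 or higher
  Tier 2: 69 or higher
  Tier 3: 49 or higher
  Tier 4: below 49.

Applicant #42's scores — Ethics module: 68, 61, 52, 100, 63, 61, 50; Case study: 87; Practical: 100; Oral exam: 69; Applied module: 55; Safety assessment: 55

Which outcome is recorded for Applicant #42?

Tier 2

Ethics module: drop 50, 52 → average of remaining 5 = 353/5 = 70.6
Weighted total:
  Ethics module 70.6 × 0.09 = 6.354
  Case study 87 × 0.13 = 11.31
  Practical 100 × 0.1 = 10
  Oral exam 69 × 0.32 = 22.08
  Applied module 55 × 0.06 = 3.3
  Safety assessment 55 × 0.3 = 16.5
Sum = 69.544
69.544 is ≥ 69 and < 89 → Tier 2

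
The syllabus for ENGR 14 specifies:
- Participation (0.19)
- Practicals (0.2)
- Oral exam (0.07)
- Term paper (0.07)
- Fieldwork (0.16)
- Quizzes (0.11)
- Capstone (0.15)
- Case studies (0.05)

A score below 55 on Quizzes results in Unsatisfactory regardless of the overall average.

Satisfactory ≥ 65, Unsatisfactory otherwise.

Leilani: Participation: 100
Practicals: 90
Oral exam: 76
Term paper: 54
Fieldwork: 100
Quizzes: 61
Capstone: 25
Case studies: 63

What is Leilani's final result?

Quizzes score 61 ≥ 55: minimum met.
Weighted total:
  Participation 100 × 0.19 = 19
  Practicals 90 × 0.2 = 18
  Oral exam 76 × 0.07 = 5.32
  Term paper 54 × 0.07 = 3.78
  Fieldwork 100 × 0.16 = 16
  Quizzes 61 × 0.11 = 6.71
  Capstone 25 × 0.15 = 3.75
  Case studies 63 × 0.05 = 3.15
Sum = 75.71
75.71 ≥ 65 → Satisfactory

Satisfactory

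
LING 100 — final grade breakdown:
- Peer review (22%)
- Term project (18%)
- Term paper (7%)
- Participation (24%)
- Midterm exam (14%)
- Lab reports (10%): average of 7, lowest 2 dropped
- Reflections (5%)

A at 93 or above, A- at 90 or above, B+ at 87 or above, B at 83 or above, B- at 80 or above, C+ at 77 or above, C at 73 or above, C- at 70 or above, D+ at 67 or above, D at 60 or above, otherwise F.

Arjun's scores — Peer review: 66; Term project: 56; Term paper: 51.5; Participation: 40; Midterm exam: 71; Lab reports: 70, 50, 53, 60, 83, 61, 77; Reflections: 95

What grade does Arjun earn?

F

Lab reports: drop 50, 53 → average of remaining 5 = 351/5 = 70.2
Weighted total:
  Peer review 66 × 0.22 = 14.52
  Term project 56 × 0.18 = 10.08
  Term paper 51.5 × 0.07 = 3.605
  Participation 40 × 0.24 = 9.6
  Midterm exam 71 × 0.14 = 9.94
  Lab reports 70.2 × 0.1 = 7.02
  Reflections 95 × 0.05 = 4.75
Sum = 59.515
59.515 < 60 → F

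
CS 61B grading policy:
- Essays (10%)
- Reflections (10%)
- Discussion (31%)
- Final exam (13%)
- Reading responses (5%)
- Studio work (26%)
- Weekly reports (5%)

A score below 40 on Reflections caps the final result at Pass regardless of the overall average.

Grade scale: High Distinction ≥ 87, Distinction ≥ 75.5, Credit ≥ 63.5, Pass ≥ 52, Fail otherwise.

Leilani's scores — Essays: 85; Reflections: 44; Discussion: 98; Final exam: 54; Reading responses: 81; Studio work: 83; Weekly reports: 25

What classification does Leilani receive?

Reflections score 44 ≥ 40: minimum met.
Weighted total:
  Essays 85 × 0.1 = 8.5
  Reflections 44 × 0.1 = 4.4
  Discussion 98 × 0.31 = 30.38
  Final exam 54 × 0.13 = 7.02
  Reading responses 81 × 0.05 = 4.05
  Studio work 83 × 0.26 = 21.58
  Weekly reports 25 × 0.05 = 1.25
Sum = 77.18
77.18 is ≥ 75.5 and < 87 → Distinction

Distinction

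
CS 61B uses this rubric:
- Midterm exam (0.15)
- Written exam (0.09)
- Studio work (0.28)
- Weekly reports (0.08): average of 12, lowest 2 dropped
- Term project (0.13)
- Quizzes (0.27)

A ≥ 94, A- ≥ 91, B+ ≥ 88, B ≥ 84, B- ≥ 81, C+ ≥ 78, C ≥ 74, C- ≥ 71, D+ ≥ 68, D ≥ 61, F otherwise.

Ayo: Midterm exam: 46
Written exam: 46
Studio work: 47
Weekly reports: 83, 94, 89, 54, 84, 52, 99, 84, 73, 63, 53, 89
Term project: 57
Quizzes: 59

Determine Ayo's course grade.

Weekly reports: drop 52, 53 → average of remaining 10 = 812/10 = 81.2
Weighted total:
  Midterm exam 46 × 0.15 = 6.9
  Written exam 46 × 0.09 = 4.14
  Studio work 47 × 0.28 = 13.16
  Weekly reports 81.2 × 0.08 = 6.496
  Term project 57 × 0.13 = 7.41
  Quizzes 59 × 0.27 = 15.93
Sum = 54.036
54.036 < 61 → F

F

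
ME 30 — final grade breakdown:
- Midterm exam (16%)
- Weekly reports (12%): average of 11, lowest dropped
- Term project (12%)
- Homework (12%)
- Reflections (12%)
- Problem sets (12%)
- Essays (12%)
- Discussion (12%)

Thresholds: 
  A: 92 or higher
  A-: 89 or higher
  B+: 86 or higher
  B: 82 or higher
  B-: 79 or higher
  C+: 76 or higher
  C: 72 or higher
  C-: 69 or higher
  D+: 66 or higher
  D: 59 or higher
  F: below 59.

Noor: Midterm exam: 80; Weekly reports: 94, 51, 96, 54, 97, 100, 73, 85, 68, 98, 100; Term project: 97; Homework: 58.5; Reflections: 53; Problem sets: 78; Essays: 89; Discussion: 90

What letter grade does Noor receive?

B-

Weekly reports: drop 51 → average of remaining 10 = 865/10 = 86.5
Weighted total:
  Midterm exam 80 × 0.16 = 12.8
  Weekly reports 86.5 × 0.12 = 10.38
  Term project 97 × 0.12 = 11.64
  Homework 58.5 × 0.12 = 7.02
  Reflections 53 × 0.12 = 6.36
  Problem sets 78 × 0.12 = 9.36
  Essays 89 × 0.12 = 10.68
  Discussion 90 × 0.12 = 10.8
Sum = 79.04
79.04 is ≥ 79 and < 82 → B-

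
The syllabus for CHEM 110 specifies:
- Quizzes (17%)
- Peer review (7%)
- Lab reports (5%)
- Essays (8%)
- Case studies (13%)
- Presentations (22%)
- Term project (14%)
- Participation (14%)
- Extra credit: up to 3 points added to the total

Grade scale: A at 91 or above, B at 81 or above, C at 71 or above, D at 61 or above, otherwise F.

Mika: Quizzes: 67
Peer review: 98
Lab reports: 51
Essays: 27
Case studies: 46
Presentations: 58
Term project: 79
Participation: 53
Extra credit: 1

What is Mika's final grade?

D

Weighted total:
  Quizzes 67 × 0.17 = 11.39
  Peer review 98 × 0.07 = 6.86
  Lab reports 51 × 0.05 = 2.55
  Essays 27 × 0.08 = 2.16
  Case studies 46 × 0.13 = 5.98
  Presentations 58 × 0.22 = 12.76
  Term project 79 × 0.14 = 11.06
  Participation 53 × 0.14 = 7.42
Sum = 60.18
Extra credit: 60.18 + 1 = 61.18
61.18 is ≥ 61 and < 71 → D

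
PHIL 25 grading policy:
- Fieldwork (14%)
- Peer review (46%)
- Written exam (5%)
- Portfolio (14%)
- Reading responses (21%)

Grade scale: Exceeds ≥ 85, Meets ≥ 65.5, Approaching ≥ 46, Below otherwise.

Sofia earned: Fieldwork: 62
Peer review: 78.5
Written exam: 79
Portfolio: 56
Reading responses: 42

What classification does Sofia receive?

Weighted total:
  Fieldwork 62 × 0.14 = 8.68
  Peer review 78.5 × 0.46 = 36.11
  Written exam 79 × 0.05 = 3.95
  Portfolio 56 × 0.14 = 7.84
  Reading responses 42 × 0.21 = 8.82
Sum = 65.4
65.4 is ≥ 46 and < 65.5 → Approaching

Approaching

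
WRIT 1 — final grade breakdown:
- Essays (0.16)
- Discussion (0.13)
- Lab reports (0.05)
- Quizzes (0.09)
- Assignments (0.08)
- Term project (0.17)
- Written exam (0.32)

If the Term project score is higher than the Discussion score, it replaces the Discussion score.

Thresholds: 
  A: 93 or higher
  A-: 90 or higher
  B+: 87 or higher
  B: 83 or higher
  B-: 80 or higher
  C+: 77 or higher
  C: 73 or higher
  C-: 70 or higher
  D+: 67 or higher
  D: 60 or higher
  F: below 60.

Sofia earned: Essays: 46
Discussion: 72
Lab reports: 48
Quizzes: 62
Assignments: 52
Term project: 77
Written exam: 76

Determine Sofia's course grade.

D

Term project (77) > Discussion (72), so Discussion counts as 77.
Weighted total:
  Essays 46 × 0.16 = 7.36
  Discussion 77 × 0.13 = 10.01
  Lab reports 48 × 0.05 = 2.4
  Quizzes 62 × 0.09 = 5.58
  Assignments 52 × 0.08 = 4.16
  Term project 77 × 0.17 = 13.09
  Written exam 76 × 0.32 = 24.32
Sum = 66.92
66.92 is ≥ 60 and < 67 → D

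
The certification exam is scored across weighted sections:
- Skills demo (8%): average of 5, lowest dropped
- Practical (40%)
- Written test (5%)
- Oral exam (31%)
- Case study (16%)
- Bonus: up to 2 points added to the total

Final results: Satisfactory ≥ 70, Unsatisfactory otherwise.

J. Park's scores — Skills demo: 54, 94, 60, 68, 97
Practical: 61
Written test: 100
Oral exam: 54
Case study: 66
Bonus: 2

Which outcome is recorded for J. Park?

Skills demo: drop 54 → average of remaining 4 = 319/4 = 79.75
Weighted total:
  Skills demo 79.75 × 0.08 = 6.38
  Practical 61 × 0.4 = 24.4
  Written test 100 × 0.05 = 5
  Oral exam 54 × 0.31 = 16.74
  Case study 66 × 0.16 = 10.56
Sum = 63.08
Bonus: 63.08 + 2 = 65.08
65.08 < 70 → Unsatisfactory

Unsatisfactory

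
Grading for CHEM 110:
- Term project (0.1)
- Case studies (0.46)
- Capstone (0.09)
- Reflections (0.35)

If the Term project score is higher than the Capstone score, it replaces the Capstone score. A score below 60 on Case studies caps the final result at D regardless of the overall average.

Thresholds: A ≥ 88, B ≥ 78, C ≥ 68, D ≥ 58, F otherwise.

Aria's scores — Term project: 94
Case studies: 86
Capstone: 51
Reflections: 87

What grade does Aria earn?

B

Term project (94) > Capstone (51), so Capstone counts as 94.
Case studies score 86 ≥ 60: minimum met.
Weighted total:
  Term project 94 × 0.1 = 9.4
  Case studies 86 × 0.46 = 39.56
  Capstone 94 × 0.09 = 8.46
  Reflections 87 × 0.35 = 30.45
Sum = 87.87
87.87 is ≥ 78 and < 88 → B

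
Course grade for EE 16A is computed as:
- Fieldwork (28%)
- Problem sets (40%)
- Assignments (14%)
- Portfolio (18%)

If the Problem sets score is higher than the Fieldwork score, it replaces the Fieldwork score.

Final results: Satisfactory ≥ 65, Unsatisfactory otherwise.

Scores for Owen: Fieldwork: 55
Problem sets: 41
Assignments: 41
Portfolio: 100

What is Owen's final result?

Problem sets (41) ≤ Fieldwork (55), so Fieldwork stays at 55.
Weighted total:
  Fieldwork 55 × 0.28 = 15.4
  Problem sets 41 × 0.4 = 16.4
  Assignments 41 × 0.14 = 5.74
  Portfolio 100 × 0.18 = 18
Sum = 55.54
55.54 < 65 → Unsatisfactory

Unsatisfactory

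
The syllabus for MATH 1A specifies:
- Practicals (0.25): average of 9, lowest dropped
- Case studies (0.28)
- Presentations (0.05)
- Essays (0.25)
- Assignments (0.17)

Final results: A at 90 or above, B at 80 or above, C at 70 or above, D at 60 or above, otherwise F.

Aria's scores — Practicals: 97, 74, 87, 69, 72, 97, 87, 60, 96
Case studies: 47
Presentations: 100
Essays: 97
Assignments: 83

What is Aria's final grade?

C

Practicals: drop 60 → average of remaining 8 = 679/8 = 84.875
Weighted total:
  Practicals 84.875 × 0.25 = 21.21875
  Case studies 47 × 0.28 = 13.16
  Presentations 100 × 0.05 = 5
  Essays 97 × 0.25 = 24.25
  Assignments 83 × 0.17 = 14.11
Sum = 77.73875
77.73875 is ≥ 70 and < 80 → C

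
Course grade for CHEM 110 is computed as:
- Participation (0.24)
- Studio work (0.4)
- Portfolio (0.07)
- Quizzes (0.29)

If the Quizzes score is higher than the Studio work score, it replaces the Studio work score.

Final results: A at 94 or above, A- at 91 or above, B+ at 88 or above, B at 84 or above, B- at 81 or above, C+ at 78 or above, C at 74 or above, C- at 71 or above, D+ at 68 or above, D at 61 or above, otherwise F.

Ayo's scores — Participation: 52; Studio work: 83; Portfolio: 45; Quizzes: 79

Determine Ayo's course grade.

Quizzes (79) ≤ Studio work (83), so Studio work stays at 83.
Weighted total:
  Participation 52 × 0.24 = 12.48
  Studio work 83 × 0.4 = 33.2
  Portfolio 45 × 0.07 = 3.15
  Quizzes 79 × 0.29 = 22.91
Sum = 71.74
71.74 is ≥ 71 and < 74 → C-

C-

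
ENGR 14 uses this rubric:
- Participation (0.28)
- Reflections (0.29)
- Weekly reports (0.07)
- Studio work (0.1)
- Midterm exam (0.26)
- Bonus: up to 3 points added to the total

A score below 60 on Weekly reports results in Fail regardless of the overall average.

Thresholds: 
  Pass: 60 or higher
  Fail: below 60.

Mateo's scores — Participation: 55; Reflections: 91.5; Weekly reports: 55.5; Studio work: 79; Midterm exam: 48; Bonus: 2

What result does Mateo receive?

Fail

Weekly reports score 55.5 < 60: minimum not met.
Weighted total:
  Participation 55 × 0.28 = 15.4
  Reflections 91.5 × 0.29 = 26.535
  Weekly reports 55.5 × 0.07 = 3.885
  Studio work 79 × 0.1 = 7.9
  Midterm exam 48 × 0.26 = 12.48
Sum = 66.2
Bonus: 66.2 + 2 = 68.2
Because the Weekly reports minimum was not met, the result is Fail.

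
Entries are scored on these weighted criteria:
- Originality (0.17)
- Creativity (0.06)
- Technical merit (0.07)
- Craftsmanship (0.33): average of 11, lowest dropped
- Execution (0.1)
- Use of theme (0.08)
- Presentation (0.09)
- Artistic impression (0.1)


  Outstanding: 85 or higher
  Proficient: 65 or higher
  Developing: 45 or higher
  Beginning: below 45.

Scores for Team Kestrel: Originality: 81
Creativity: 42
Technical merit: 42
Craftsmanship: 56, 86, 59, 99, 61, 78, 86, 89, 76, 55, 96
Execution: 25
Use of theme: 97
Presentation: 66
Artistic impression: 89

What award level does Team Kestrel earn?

Proficient

Craftsmanship: drop 55 → average of remaining 10 = 786/10 = 78.6
Weighted total:
  Originality 81 × 0.17 = 13.77
  Creativity 42 × 0.06 = 2.52
  Technical merit 42 × 0.07 = 2.94
  Craftsmanship 78.6 × 0.33 = 25.938
  Execution 25 × 0.1 = 2.5
  Use of theme 97 × 0.08 = 7.76
  Presentation 66 × 0.09 = 5.94
  Artistic impression 89 × 0.1 = 8.9
Sum = 70.268
70.268 is ≥ 65 and < 85 → Proficient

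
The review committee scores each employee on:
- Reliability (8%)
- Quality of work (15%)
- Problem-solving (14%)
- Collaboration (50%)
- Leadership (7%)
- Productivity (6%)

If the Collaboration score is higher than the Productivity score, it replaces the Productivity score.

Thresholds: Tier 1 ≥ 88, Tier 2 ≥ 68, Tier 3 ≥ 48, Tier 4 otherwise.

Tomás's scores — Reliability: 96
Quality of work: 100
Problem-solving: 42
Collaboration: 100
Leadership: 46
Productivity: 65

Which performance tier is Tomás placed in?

Tier 2

Collaboration (100) > Productivity (65), so Productivity counts as 100.
Weighted total:
  Reliability 96 × 0.08 = 7.68
  Quality of work 100 × 0.15 = 15
  Problem-solving 42 × 0.14 = 5.88
  Collaboration 100 × 0.5 = 50
  Leadership 46 × 0.07 = 3.22
  Productivity 100 × 0.06 = 6
Sum = 87.78
87.78 is ≥ 68 and < 88 → Tier 2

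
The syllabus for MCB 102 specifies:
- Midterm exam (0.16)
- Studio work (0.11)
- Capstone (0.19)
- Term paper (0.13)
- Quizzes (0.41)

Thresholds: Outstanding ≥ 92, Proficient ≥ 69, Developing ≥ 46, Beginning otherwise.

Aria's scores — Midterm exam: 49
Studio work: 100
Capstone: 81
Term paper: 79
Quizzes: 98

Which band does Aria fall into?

Weighted total:
  Midterm exam 49 × 0.16 = 7.84
  Studio work 100 × 0.11 = 11
  Capstone 81 × 0.19 = 15.39
  Term paper 79 × 0.13 = 10.27
  Quizzes 98 × 0.41 = 40.18
Sum = 84.68
84.68 is ≥ 69 and < 92 → Proficient

Proficient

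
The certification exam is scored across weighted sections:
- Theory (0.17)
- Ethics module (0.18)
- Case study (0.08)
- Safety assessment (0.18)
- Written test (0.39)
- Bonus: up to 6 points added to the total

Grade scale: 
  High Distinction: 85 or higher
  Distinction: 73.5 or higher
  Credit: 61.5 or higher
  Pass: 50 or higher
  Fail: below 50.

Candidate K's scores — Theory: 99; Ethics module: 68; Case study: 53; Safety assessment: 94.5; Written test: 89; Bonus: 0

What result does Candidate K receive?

Weighted total:
  Theory 99 × 0.17 = 16.83
  Ethics module 68 × 0.18 = 12.24
  Case study 53 × 0.08 = 4.24
  Safety assessment 94.5 × 0.18 = 17.01
  Written test 89 × 0.39 = 34.71
Sum = 85.03
Bonus: 85.03 + 0 = 85.03
85.03 ≥ 85 → High Distinction

High Distinction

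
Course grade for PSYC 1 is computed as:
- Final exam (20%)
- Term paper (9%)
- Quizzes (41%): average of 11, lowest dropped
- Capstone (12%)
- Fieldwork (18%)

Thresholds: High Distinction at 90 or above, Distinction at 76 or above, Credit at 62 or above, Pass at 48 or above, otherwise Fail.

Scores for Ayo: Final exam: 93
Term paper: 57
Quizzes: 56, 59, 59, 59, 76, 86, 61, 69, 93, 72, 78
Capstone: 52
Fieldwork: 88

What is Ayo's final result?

Credit

Quizzes: drop 56 → average of remaining 10 = 712/10 = 71.2
Weighted total:
  Final exam 93 × 0.2 = 18.6
  Term paper 57 × 0.09 = 5.13
  Quizzes 71.2 × 0.41 = 29.192
  Capstone 52 × 0.12 = 6.24
  Fieldwork 88 × 0.18 = 15.84
Sum = 75.002
75.002 is ≥ 62 and < 76 → Credit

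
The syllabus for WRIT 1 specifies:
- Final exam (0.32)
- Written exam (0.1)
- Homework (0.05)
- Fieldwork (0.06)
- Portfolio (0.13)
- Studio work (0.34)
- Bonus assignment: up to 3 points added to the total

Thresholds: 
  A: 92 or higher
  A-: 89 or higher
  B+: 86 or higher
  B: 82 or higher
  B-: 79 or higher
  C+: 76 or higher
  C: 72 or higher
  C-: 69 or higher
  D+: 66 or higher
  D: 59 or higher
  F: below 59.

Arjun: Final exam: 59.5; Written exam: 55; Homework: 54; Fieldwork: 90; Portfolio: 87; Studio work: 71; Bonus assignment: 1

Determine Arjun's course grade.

C-

Weighted total:
  Final exam 59.5 × 0.32 = 19.04
  Written exam 55 × 0.1 = 5.5
  Homework 54 × 0.05 = 2.7
  Fieldwork 90 × 0.06 = 5.4
  Portfolio 87 × 0.13 = 11.31
  Studio work 71 × 0.34 = 24.14
Sum = 68.09
Bonus assignment: 68.09 + 1 = 69.09
69.09 is ≥ 69 and < 72 → C-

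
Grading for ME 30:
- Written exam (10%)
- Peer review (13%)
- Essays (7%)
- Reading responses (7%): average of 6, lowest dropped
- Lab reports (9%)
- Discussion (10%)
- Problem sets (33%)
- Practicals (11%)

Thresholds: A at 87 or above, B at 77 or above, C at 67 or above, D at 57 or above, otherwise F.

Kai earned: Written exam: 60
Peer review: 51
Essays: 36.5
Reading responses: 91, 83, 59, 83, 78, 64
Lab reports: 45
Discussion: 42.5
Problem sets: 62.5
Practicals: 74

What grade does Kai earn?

D

Reading responses: drop 59 → average of remaining 5 = 399/5 = 79.8
Weighted total:
  Written exam 60 × 0.1 = 6
  Peer review 51 × 0.13 = 6.63
  Essays 36.5 × 0.07 = 2.555
  Reading responses 79.8 × 0.07 = 5.586
  Lab reports 45 × 0.09 = 4.05
  Discussion 42.5 × 0.1 = 4.25
  Problem sets 62.5 × 0.33 = 20.625
  Practicals 74 × 0.11 = 8.14
Sum = 57.836
57.836 is ≥ 57 and < 67 → D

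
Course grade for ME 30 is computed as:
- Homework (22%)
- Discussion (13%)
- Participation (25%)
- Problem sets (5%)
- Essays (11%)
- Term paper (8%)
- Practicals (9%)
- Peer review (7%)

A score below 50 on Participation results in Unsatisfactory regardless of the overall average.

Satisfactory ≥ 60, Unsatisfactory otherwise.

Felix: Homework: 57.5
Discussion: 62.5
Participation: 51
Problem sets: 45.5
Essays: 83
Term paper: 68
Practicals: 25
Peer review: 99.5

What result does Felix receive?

Participation score 51 ≥ 50: minimum met.
Weighted total:
  Homework 57.5 × 0.22 = 12.65
  Discussion 62.5 × 0.13 = 8.125
  Participation 51 × 0.25 = 12.75
  Problem sets 45.5 × 0.05 = 2.275
  Essays 83 × 0.11 = 9.13
  Term paper 68 × 0.08 = 5.44
  Practicals 25 × 0.09 = 2.25
  Peer review 99.5 × 0.07 = 6.965
Sum = 59.585
59.585 < 60 → Unsatisfactory

Unsatisfactory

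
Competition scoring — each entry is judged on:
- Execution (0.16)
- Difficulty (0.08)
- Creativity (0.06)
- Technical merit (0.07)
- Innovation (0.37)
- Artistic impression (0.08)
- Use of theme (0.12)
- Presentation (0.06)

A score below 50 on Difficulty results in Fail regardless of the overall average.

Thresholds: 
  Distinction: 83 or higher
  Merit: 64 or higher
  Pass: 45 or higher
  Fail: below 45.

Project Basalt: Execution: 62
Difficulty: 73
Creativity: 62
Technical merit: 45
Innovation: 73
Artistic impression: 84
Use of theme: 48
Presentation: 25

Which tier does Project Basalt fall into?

Difficulty score 73 ≥ 50: minimum met.
Weighted total:
  Execution 62 × 0.16 = 9.92
  Difficulty 73 × 0.08 = 5.84
  Creativity 62 × 0.06 = 3.72
  Technical merit 45 × 0.07 = 3.15
  Innovation 73 × 0.37 = 27.01
  Artistic impression 84 × 0.08 = 6.72
  Use of theme 48 × 0.12 = 5.76
  Presentation 25 × 0.06 = 1.5
Sum = 63.62
63.62 is ≥ 45 and < 64 → Pass

Pass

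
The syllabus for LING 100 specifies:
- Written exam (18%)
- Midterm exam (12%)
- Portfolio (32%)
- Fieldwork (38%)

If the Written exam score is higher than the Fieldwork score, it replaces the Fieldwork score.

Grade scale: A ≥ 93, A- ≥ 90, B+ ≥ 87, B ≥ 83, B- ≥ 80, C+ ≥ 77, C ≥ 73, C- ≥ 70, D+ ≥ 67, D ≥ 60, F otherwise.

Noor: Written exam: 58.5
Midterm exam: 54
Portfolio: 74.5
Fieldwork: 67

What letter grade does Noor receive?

D

Written exam (58.5) ≤ Fieldwork (67), so Fieldwork stays at 67.
Weighted total:
  Written exam 58.5 × 0.18 = 10.53
  Midterm exam 54 × 0.12 = 6.48
  Portfolio 74.5 × 0.32 = 23.84
  Fieldwork 67 × 0.38 = 25.46
Sum = 66.31
66.31 is ≥ 60 and < 67 → D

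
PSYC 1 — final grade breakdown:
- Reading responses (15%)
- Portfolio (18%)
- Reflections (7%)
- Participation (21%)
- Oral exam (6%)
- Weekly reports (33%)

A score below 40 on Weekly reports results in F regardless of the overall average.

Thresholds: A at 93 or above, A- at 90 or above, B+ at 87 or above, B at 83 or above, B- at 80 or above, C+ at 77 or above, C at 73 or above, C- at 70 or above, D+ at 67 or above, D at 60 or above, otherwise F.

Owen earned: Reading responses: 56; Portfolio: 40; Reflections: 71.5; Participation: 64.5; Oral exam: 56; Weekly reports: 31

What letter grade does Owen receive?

Weekly reports score 31 < 40: minimum not met.
Weighted total:
  Reading responses 56 × 0.15 = 8.4
  Portfolio 40 × 0.18 = 7.2
  Reflections 71.5 × 0.07 = 5.005
  Participation 64.5 × 0.21 = 13.545
  Oral exam 56 × 0.06 = 3.36
  Weekly reports 31 × 0.33 = 10.23
Sum = 47.74
Because the Weekly reports minimum was not met, the result is F.

F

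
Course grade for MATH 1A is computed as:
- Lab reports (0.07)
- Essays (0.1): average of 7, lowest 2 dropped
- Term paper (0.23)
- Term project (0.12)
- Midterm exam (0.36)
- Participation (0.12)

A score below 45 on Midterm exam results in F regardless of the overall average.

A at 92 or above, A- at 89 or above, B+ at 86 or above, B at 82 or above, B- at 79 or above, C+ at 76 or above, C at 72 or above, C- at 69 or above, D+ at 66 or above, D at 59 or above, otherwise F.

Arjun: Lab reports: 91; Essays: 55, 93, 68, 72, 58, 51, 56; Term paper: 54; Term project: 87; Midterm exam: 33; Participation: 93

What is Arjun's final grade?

F

Essays: drop 51, 55 → average of remaining 5 = 347/5 = 69.4
Midterm exam score 33 < 45: minimum not met.
Weighted total:
  Lab reports 91 × 0.07 = 6.37
  Essays 69.4 × 0.1 = 6.94
  Term paper 54 × 0.23 = 12.42
  Term project 87 × 0.12 = 10.44
  Midterm exam 33 × 0.36 = 11.88
  Participation 93 × 0.12 = 11.16
Sum = 59.21
Because the Midterm exam minimum was not met, the result is F.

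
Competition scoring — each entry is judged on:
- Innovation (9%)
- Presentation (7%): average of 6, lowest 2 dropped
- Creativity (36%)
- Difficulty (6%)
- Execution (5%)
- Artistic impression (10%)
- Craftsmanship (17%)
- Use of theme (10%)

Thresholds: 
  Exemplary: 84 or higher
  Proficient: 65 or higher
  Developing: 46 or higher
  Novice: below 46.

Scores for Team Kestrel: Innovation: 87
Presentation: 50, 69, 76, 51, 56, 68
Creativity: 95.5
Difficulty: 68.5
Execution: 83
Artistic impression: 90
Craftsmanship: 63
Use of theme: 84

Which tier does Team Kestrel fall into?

Presentation: drop 50, 51 → average of remaining 4 = 269/4 = 67.25
Weighted total:
  Innovation 87 × 0.09 = 7.83
  Presentation 67.25 × 0.07 = 4.7075
  Creativity 95.5 × 0.36 = 34.38
  Difficulty 68.5 × 0.06 = 4.11
  Execution 83 × 0.05 = 4.15
  Artistic impression 90 × 0.1 = 9
  Craftsmanship 63 × 0.17 = 10.71
  Use of theme 84 × 0.1 = 8.4
Sum = 83.2875
83.2875 is ≥ 65 and < 84 → Proficient

Proficient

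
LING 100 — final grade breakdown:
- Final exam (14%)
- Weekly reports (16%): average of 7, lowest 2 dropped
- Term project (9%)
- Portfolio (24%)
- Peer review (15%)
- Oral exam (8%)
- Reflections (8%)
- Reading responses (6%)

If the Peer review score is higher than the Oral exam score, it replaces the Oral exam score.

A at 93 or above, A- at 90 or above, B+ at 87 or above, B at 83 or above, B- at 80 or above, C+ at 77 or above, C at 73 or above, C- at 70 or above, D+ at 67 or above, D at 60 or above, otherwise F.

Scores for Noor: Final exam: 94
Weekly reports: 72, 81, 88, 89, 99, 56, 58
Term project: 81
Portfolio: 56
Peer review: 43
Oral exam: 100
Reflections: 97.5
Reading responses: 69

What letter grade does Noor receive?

C

Weekly reports: drop 56, 58 → average of remaining 5 = 429/5 = 85.8
Peer review (43) ≤ Oral exam (100), so Oral exam stays at 100.
Weighted total:
  Final exam 94 × 0.14 = 13.16
  Weekly reports 85.8 × 0.16 = 13.728
  Term project 81 × 0.09 = 7.29
  Portfolio 56 × 0.24 = 13.44
  Peer review 43 × 0.15 = 6.45
  Oral exam 100 × 0.08 = 8
  Reflections 97.5 × 0.08 = 7.8
  Reading responses 69 × 0.06 = 4.14
Sum = 74.008
74.008 is ≥ 73 and < 77 → C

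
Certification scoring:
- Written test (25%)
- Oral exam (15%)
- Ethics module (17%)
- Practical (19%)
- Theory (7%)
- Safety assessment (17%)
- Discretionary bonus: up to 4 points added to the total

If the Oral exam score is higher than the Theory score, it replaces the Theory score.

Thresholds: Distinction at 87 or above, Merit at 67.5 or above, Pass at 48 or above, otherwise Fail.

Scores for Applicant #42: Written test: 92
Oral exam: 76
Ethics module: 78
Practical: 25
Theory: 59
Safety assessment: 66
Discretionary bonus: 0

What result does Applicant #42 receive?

Merit

Oral exam (76) > Theory (59), so Theory counts as 76.
Weighted total:
  Written test 92 × 0.25 = 23
  Oral exam 76 × 0.15 = 11.4
  Ethics module 78 × 0.17 = 13.26
  Practical 25 × 0.19 = 4.75
  Theory 76 × 0.07 = 5.32
  Safety assessment 66 × 0.17 = 11.22
Sum = 68.95
Discretionary bonus: 68.95 + 0 = 68.95
68.95 is ≥ 67.5 and < 87 → Merit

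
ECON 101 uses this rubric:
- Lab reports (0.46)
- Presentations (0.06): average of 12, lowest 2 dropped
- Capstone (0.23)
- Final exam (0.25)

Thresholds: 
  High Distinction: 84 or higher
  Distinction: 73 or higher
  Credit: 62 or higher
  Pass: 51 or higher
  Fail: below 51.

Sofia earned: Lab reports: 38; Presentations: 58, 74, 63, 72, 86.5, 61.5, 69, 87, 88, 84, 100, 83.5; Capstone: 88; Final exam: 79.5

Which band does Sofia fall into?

Presentations: drop 58, 61.5 → average of remaining 10 = 807/10 = 80.7
Weighted total:
  Lab reports 38 × 0.46 = 17.48
  Presentations 80.7 × 0.06 = 4.842
  Capstone 88 × 0.23 = 20.24
  Final exam 79.5 × 0.25 = 19.875
Sum = 62.437
62.437 is ≥ 62 and < 73 → Credit

Credit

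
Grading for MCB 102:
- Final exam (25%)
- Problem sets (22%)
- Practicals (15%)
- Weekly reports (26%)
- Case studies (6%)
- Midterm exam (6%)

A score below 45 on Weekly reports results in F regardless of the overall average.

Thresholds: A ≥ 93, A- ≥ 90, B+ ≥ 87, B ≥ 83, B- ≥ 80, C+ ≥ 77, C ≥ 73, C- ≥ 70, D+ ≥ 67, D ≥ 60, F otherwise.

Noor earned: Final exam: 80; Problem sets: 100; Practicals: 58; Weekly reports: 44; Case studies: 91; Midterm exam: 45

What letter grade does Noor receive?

F

Weekly reports score 44 < 45: minimum not met.
Weighted total:
  Final exam 80 × 0.25 = 20
  Problem sets 100 × 0.22 = 22
  Practicals 58 × 0.15 = 8.7
  Weekly reports 44 × 0.26 = 11.44
  Case studies 91 × 0.06 = 5.46
  Midterm exam 45 × 0.06 = 2.7
Sum = 70.3
Because the Weekly reports minimum was not met, the result is F.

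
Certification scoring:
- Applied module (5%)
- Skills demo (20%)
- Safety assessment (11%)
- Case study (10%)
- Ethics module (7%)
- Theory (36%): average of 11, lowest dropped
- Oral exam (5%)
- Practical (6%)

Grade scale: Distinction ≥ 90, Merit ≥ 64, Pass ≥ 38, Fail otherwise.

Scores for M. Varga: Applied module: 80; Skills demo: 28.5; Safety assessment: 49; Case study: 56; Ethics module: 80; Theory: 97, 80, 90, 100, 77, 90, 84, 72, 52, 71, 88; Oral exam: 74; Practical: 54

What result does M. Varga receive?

Pass

Theory: drop 52 → average of remaining 10 = 849/10 = 84.9
Weighted total:
  Applied module 80 × 0.05 = 4
  Skills demo 28.5 × 0.2 = 5.7
  Safety assessment 49 × 0.11 = 5.39
  Case study 56 × 0.1 = 5.6
  Ethics module 80 × 0.07 = 5.6
  Theory 84.9 × 0.36 = 30.564
  Oral exam 74 × 0.05 = 3.7
  Practical 54 × 0.06 = 3.24
Sum = 63.794
63.794 is ≥ 38 and < 64 → Pass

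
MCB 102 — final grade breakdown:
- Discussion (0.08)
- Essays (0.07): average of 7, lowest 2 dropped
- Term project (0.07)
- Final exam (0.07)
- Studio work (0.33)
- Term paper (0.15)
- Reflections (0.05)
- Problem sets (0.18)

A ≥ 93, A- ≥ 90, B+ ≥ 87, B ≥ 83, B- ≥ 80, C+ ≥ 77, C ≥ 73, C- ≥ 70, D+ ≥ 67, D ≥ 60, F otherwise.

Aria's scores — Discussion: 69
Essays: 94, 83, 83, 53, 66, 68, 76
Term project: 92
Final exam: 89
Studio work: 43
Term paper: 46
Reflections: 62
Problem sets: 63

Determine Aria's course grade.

Essays: drop 53, 66 → average of remaining 5 = 404/5 = 80.8
Weighted total:
  Discussion 69 × 0.08 = 5.52
  Essays 80.8 × 0.07 = 5.656
  Term project 92 × 0.07 = 6.44
  Final exam 89 × 0.07 = 6.23
  Studio work 43 × 0.33 = 14.19
  Term paper 46 × 0.15 = 6.9
  Reflections 62 × 0.05 = 3.1
  Problem sets 63 × 0.18 = 11.34
Sum = 59.376
59.376 < 60 → F

F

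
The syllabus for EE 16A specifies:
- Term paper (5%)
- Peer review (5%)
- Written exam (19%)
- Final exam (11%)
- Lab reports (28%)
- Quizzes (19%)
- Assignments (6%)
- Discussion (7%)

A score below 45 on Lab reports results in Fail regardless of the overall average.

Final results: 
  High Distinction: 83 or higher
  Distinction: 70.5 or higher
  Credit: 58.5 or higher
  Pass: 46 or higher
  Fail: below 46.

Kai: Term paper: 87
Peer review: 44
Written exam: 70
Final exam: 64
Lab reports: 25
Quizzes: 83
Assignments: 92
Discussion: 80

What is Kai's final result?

Fail

Lab reports score 25 < 45: minimum not met.
Weighted total:
  Term paper 87 × 0.05 = 4.35
  Peer review 44 × 0.05 = 2.2
  Written exam 70 × 0.19 = 13.3
  Final exam 64 × 0.11 = 7.04
  Lab reports 25 × 0.28 = 7
  Quizzes 83 × 0.19 = 15.77
  Assignments 92 × 0.06 = 5.52
  Discussion 80 × 0.07 = 5.6
Sum = 60.78
Because the Lab reports minimum was not met, the result is Fail.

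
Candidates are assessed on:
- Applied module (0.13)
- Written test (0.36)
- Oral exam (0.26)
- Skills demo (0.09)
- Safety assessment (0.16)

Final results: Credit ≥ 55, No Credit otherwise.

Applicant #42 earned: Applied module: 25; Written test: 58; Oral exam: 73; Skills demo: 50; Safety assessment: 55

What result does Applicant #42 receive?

Credit

Weighted total:
  Applied module 25 × 0.13 = 3.25
  Written test 58 × 0.36 = 20.88
  Oral exam 73 × 0.26 = 18.98
  Skills demo 50 × 0.09 = 4.5
  Safety assessment 55 × 0.16 = 8.8
Sum = 56.41
56.41 ≥ 55 → Credit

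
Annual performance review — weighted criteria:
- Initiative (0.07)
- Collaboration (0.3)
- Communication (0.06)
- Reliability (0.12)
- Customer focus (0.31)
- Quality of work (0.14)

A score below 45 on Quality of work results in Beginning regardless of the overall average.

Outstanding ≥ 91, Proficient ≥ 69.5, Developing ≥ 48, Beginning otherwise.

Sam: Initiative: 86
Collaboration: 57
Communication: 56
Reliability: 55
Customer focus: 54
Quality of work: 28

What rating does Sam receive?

Beginning

Quality of work score 28 < 45: minimum not met.
Weighted total:
  Initiative 86 × 0.07 = 6.02
  Collaboration 57 × 0.3 = 17.1
  Communication 56 × 0.06 = 3.36
  Reliability 55 × 0.12 = 6.6
  Customer focus 54 × 0.31 = 16.74
  Quality of work 28 × 0.14 = 3.92
Sum = 53.74
Because the Quality of work minimum was not met, the result is Beginning.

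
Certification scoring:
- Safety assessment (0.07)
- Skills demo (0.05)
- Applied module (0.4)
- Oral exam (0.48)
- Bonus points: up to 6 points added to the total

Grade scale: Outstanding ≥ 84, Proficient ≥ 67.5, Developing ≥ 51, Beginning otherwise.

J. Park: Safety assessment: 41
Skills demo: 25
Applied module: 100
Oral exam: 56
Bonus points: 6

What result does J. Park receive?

Weighted total:
  Safety assessment 41 × 0.07 = 2.87
  Skills demo 25 × 0.05 = 1.25
  Applied module 100 × 0.4 = 40
  Oral exam 56 × 0.48 = 26.88
Sum = 71
Bonus points: 71 + 6 = 77
77 is ≥ 67.5 and < 84 → Proficient

Proficient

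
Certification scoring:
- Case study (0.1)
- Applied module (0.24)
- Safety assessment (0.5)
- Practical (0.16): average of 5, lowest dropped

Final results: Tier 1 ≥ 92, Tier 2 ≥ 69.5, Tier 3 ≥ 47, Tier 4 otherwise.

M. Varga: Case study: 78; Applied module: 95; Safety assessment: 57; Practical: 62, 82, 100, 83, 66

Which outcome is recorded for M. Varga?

Practical: drop 62 → average of remaining 4 = 331/4 = 82.75
Weighted total:
  Case study 78 × 0.1 = 7.8
  Applied module 95 × 0.24 = 22.8
  Safety assessment 57 × 0.5 = 28.5
  Practical 82.75 × 0.16 = 13.24
Sum = 72.34
72.34 is ≥ 69.5 and < 92 → Tier 2

Tier 2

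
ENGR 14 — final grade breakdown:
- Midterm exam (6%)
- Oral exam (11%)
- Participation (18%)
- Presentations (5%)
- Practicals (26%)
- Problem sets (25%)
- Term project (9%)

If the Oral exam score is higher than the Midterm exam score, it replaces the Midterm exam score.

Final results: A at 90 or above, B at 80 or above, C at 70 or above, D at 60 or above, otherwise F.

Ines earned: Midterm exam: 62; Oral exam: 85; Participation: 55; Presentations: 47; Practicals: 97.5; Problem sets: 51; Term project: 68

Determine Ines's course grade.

C

Oral exam (85) > Midterm exam (62), so Midterm exam counts as 85.
Weighted total:
  Midterm exam 85 × 0.06 = 5.1
  Oral exam 85 × 0.11 = 9.35
  Participation 55 × 0.18 = 9.9
  Presentations 47 × 0.05 = 2.35
  Practicals 97.5 × 0.26 = 25.35
  Problem sets 51 × 0.25 = 12.75
  Term project 68 × 0.09 = 6.12
Sum = 70.92
70.92 is ≥ 70 and < 80 → C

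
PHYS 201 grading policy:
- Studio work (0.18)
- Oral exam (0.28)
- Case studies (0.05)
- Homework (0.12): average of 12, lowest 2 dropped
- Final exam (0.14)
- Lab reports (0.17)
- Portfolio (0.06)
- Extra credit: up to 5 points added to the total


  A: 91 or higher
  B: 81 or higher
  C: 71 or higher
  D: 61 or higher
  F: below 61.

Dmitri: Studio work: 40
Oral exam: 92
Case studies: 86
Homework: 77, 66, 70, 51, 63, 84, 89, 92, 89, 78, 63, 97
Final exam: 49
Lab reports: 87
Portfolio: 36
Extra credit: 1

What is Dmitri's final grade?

C

Homework: drop 51, 63 → average of remaining 10 = 805/10 = 80.5
Weighted total:
  Studio work 40 × 0.18 = 7.2
  Oral exam 92 × 0.28 = 25.76
  Case studies 86 × 0.05 = 4.3
  Homework 80.5 × 0.12 = 9.66
  Final exam 49 × 0.14 = 6.86
  Lab reports 87 × 0.17 = 14.79
  Portfolio 36 × 0.06 = 2.16
Sum = 70.73
Extra credit: 70.73 + 1 = 71.73
71.73 is ≥ 71 and < 81 → C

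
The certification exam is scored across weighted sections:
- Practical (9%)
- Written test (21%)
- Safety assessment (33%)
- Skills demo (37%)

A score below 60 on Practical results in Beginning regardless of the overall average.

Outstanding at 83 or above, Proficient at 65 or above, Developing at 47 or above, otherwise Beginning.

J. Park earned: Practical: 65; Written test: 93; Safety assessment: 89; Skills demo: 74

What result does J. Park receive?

Practical score 65 ≥ 60: minimum met.
Weighted total:
  Practical 65 × 0.09 = 5.85
  Written test 93 × 0.21 = 19.53
  Safety assessment 89 × 0.33 = 29.37
  Skills demo 74 × 0.37 = 27.38
Sum = 82.13
82.13 is ≥ 65 and < 83 → Proficient

Proficient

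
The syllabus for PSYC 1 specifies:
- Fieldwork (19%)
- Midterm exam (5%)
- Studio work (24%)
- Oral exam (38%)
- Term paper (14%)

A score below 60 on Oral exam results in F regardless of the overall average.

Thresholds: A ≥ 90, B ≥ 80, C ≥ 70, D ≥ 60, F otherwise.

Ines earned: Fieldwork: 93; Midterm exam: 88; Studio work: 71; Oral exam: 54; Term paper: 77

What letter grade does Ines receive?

F

Oral exam score 54 < 60: minimum not met.
Weighted total:
  Fieldwork 93 × 0.19 = 17.67
  Midterm exam 88 × 0.05 = 4.4
  Studio work 71 × 0.24 = 17.04
  Oral exam 54 × 0.38 = 20.52
  Term paper 77 × 0.14 = 10.78
Sum = 70.41
Because the Oral exam minimum was not met, the result is F.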